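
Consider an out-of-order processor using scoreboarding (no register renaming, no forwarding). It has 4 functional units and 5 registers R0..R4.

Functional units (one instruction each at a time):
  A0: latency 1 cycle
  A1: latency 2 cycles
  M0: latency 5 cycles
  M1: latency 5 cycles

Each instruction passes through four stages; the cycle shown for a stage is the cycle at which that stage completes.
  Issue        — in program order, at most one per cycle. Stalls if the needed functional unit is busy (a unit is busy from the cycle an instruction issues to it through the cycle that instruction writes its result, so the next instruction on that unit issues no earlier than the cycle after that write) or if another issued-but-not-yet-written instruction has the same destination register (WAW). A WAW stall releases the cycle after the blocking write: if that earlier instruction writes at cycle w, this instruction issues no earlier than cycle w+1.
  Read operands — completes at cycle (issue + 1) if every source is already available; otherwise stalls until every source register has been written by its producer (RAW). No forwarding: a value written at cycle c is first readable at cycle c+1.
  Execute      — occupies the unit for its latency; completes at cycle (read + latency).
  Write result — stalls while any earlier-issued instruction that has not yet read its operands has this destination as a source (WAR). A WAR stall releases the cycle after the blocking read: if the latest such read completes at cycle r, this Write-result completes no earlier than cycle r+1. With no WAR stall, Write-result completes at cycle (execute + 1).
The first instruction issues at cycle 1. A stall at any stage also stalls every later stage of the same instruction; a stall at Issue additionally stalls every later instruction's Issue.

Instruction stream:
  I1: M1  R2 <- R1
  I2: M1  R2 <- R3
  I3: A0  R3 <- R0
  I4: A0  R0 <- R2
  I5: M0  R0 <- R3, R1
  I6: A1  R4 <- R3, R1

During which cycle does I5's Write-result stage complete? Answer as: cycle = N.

I1 -> (1, 2, 7, 8)
I2 -> (9, 10, 15, 16)  // struct: M1 busy until I1 writes@8
I3 -> (10, 11, 12, 13)
I4 -> (14, 17, 18, 19)  // struct: A0 busy until I3 writes@13, RAW R2: wait I2 write@16
I5 -> (20, 21, 26, 27)  // WAW R0: wait I4 write@19
I6 -> (21, 22, 24, 25)

cycle = 27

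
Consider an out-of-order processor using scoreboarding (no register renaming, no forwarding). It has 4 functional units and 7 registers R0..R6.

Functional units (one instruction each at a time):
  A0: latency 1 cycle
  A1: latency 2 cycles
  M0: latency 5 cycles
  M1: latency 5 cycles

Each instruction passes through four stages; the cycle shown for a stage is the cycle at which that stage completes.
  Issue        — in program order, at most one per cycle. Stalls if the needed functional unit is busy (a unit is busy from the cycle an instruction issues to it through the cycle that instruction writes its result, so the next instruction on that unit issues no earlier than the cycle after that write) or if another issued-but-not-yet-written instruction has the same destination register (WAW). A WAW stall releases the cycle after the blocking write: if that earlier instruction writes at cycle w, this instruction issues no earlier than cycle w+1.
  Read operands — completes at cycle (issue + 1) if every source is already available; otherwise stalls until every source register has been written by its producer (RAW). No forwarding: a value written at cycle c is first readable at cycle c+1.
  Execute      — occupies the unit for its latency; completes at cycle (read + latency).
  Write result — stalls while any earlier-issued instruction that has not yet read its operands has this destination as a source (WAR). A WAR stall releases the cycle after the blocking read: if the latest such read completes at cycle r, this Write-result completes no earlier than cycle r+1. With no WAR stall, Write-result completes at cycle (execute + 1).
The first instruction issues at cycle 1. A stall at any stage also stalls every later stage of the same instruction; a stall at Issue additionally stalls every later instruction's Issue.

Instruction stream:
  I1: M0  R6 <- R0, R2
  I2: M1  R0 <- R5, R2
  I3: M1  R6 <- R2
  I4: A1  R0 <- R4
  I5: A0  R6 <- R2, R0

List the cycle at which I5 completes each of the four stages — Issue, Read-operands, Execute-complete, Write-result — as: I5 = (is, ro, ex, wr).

I1: IS=1 RO=2 EX=7 WR=8
I2: IS=2 RO=3 EX=8 WR=9
I3: IS=10 RO=11 EX=16 WR=17  [struct: M1 busy until I2 writes@9]
I4: IS=11 RO=12 EX=14 WR=15
I5: IS=18 RO=19 EX=20 WR=21  [WAW R6: wait I3 write@17]

I5 = (18, 19, 20, 21)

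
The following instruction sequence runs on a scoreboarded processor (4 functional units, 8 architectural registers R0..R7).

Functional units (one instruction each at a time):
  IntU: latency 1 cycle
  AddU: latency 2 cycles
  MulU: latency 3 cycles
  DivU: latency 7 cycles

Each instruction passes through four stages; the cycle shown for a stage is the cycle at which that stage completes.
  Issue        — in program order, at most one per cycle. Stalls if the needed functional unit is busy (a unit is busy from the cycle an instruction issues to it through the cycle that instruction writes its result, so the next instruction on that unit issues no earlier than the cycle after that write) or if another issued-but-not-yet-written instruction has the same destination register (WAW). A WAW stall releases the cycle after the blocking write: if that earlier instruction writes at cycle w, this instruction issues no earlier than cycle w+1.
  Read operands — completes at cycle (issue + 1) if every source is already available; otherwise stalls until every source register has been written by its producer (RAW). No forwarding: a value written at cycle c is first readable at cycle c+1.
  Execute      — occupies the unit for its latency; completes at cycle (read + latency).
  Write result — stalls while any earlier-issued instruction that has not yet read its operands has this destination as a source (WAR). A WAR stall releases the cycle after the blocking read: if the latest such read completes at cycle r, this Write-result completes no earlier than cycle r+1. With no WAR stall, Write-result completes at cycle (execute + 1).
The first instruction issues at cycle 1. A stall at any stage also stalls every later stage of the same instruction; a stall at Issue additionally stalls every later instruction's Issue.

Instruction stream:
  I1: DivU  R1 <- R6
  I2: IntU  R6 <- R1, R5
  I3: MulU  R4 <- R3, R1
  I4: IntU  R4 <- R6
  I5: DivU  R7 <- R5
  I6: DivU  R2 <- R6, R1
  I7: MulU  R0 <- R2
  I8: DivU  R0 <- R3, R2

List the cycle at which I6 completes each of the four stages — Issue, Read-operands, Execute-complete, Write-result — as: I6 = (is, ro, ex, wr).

I6 = (27, 28, 35, 36)

cycle 1: I1 dispatched to DivU
cycle 2: I1 operands ready; I2 dispatched to IntU
cycle 3: I3 dispatched to MulU
cycle 9: I1 complete
cycle 10: R1←I1
cycle 11: I2 operands ready; I3 operands ready
cycle 12: I2 complete
cycle 13: R6←I2
cycle 14: I3 complete
cycle 15: R4←I3
cycle 16: I4 dispatched to IntU
cycle 17: I4 operands ready; I5 dispatched to DivU
cycle 18: I4 complete; I5 operands ready
cycle 19: R4←I4
cycle 25: I5 complete
cycle 26: R7←I5
cycle 27: I6 dispatched to DivU
cycle 28: I6 operands ready; I7 dispatched to MulU
cycle 35: I6 complete
cycle 36: R2←I6
cycle 37: I7 operands ready
cycle 40: I7 complete
cycle 41: R0←I7
cycle 42: I8 dispatched to DivU
cycle 43: I8 operands ready
cycle 50: I8 complete
cycle 51: R0←I8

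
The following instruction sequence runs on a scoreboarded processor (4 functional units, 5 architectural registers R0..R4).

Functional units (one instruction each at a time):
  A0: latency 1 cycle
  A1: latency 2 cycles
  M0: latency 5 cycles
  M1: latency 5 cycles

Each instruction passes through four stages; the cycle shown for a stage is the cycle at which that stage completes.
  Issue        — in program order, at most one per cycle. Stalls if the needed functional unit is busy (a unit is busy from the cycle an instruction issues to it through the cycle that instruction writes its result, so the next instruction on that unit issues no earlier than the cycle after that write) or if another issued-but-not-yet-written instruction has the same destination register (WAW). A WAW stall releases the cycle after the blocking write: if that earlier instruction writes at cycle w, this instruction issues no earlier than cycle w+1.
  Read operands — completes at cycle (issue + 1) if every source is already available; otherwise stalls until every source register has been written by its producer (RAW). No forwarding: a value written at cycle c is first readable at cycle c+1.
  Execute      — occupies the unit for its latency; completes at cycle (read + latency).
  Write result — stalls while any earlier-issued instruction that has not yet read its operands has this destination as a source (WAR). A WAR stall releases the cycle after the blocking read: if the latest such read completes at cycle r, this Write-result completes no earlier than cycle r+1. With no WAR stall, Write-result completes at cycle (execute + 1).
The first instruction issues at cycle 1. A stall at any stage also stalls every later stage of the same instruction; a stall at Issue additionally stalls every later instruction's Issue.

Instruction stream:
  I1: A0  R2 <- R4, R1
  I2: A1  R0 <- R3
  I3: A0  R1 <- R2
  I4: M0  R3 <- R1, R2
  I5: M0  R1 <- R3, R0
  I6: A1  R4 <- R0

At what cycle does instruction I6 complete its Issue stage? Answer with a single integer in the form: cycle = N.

cycle = 17

I1 -> (1, 2, 3, 4)
I2 -> (2, 3, 5, 6)
I3 -> (5, 6, 7, 8)  // struct: A0 busy until I1 writes@4
I4 -> (6, 9, 14, 15)  // RAW R1: wait I3 write@8
I5 -> (16, 17, 22, 23)  // struct: M0 busy until I4 writes@15
I6 -> (17, 18, 20, 21)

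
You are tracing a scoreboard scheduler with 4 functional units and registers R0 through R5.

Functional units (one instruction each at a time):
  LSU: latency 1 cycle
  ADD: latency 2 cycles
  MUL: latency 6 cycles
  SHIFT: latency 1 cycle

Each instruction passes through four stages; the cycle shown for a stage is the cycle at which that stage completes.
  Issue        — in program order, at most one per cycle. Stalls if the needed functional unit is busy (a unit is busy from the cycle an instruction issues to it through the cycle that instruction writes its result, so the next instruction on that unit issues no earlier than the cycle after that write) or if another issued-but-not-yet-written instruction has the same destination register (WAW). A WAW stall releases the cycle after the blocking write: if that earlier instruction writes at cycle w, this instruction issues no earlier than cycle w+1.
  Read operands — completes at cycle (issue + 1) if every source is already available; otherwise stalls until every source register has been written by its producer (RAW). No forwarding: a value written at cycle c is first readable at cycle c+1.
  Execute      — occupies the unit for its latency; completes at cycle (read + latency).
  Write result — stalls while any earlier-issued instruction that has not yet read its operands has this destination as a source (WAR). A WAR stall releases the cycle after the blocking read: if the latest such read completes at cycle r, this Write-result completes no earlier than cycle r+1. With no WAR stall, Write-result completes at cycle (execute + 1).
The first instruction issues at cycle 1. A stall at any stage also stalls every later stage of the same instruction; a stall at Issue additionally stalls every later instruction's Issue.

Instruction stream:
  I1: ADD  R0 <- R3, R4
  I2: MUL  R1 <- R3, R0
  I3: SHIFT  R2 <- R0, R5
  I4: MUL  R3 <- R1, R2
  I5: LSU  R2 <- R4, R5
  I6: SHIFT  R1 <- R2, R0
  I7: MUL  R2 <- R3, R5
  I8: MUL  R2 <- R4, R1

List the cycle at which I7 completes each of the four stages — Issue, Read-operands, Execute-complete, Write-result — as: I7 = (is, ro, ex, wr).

[I1] 1/2/4/5
[I2] 2/6/12/13  (RAW R0: wait I1 write@5)
[I3] 3/6/7/8  (RAW R0: wait I1 write@5)
[I4] 14/15/21/22  (struct: MUL busy until I2 writes@13)
[I5] 15/16/17/18
[I6] 16/19/20/21  (RAW R2: wait I5 write@18)
[I7] 23/24/30/31  (struct: MUL busy until I4 writes@22)
[I8] 32/33/39/40  (struct: MUL busy until I7 writes@31)

I7 = (23, 24, 30, 31)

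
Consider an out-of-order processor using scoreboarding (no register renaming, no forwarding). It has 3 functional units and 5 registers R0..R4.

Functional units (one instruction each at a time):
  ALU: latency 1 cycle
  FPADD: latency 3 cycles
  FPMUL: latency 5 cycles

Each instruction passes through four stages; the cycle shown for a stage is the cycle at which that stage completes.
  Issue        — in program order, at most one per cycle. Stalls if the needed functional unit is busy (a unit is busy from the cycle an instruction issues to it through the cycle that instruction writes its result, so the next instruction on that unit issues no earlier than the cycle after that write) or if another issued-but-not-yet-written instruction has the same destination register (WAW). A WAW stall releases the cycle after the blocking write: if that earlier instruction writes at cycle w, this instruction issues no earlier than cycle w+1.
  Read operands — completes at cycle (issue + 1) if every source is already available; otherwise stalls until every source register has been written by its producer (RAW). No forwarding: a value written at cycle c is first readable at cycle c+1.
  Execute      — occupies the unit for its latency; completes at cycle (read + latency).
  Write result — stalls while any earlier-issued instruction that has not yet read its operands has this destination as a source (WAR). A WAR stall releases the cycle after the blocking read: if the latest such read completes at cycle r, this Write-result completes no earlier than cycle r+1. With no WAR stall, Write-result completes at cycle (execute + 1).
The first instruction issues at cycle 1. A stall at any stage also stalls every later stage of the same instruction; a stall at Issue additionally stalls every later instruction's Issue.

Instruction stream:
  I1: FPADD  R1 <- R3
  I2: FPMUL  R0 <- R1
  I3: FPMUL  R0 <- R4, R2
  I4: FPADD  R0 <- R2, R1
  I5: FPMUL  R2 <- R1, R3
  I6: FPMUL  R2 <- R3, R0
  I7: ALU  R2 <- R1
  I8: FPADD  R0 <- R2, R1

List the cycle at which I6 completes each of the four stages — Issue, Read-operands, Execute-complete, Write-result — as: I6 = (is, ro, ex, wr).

I6 = (31, 32, 37, 38)

1) issue 1, read 2, done 5, write 6
2) issue 2, read 7, done 12, write 13  <RAW R1: wait I1 write@6>
3) issue 14, read 15, done 20, write 21  <struct: FPMUL busy until I2 writes@13>
4) issue 22, read 23, done 26, write 27  <WAW R0: wait I3 write@21>
5) issue 23, read 24, done 29, write 30
6) issue 31, read 32, done 37, write 38  <struct: FPMUL busy until I5 writes@30>
7) issue 39, read 40, done 41, write 42  <WAW R2: wait I6 write@38>
8) issue 40, read 43, done 46, write 47  <RAW R2: wait I7 write@42>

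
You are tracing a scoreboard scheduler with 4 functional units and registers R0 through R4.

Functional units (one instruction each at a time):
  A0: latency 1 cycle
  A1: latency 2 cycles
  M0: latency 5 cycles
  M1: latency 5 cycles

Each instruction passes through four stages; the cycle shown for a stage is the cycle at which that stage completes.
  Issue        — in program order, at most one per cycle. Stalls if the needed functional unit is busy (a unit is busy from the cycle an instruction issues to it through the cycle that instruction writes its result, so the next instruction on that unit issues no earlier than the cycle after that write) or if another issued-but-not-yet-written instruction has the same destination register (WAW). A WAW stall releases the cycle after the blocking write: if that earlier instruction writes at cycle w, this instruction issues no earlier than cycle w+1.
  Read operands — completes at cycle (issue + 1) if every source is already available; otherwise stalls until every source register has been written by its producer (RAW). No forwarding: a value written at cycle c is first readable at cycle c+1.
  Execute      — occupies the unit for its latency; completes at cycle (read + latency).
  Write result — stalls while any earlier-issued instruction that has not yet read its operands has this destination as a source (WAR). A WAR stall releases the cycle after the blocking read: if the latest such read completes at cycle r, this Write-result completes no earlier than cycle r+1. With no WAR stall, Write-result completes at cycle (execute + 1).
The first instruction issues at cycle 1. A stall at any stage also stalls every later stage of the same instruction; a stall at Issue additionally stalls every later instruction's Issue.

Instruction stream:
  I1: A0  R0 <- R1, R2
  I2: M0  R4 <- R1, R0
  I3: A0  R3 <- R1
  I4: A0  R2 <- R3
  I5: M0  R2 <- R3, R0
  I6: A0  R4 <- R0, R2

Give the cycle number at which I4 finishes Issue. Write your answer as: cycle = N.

I1: IS=1 RO=2 EX=3 WR=4
I2: IS=2 RO=5 EX=10 WR=11  [RAW R0: wait I1 write@4]
I3: IS=5 RO=6 EX=7 WR=8  [struct: A0 busy until I1 writes@4]
I4: IS=9 RO=10 EX=11 WR=12  [struct: A0 busy until I3 writes@8]
I5: IS=13 RO=14 EX=19 WR=20  [WAW R2: wait I4 write@12]
I6: IS=14 RO=21 EX=22 WR=23  [RAW R2: wait I5 write@20]

cycle = 9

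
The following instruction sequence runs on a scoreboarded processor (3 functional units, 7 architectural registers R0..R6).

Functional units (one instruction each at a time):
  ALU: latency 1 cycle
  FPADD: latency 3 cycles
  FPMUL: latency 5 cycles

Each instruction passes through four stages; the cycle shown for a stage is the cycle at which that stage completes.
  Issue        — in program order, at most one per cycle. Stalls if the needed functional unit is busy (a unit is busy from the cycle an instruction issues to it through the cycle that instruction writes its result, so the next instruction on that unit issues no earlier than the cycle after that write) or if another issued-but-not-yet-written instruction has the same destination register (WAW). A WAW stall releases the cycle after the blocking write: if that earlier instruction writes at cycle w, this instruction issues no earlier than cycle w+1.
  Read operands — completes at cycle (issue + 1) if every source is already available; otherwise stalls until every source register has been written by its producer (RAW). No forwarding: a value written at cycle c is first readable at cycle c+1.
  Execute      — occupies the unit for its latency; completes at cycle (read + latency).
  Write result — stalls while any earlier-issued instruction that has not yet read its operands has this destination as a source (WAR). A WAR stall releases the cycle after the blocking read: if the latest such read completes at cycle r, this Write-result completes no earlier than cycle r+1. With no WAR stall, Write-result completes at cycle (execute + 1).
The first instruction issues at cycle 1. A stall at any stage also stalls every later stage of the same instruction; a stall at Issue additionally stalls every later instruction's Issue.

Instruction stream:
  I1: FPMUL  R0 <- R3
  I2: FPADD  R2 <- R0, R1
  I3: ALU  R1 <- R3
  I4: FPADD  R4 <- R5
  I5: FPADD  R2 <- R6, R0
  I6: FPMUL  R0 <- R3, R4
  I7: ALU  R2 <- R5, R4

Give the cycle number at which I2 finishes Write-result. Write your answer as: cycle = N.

cycle 1: I1 dispatched to FPMUL
cycle 2: I1 operands ready · I2 dispatched to FPADD
cycle 3: I3 dispatched to ALU
cycle 4: I3 operands ready
cycle 5: I3 complete
cycle 7: I1 complete
cycle 8: R0←I1
cycle 9: I2 operands ready
cycle 10: R1←I3
cycle 12: I2 complete
cycle 13: R2←I2
cycle 14: I4 dispatched to FPADD
cycle 15: I4 operands ready
cycle 18: I4 complete
cycle 19: R4←I4
cycle 20: I5 dispatched to FPADD
cycle 21: I5 operands ready · I6 dispatched to FPMUL
cycle 22: I6 operands ready
cycle 24: I5 complete
cycle 25: R2←I5
cycle 26: I7 dispatched to ALU
cycle 27: I6 complete · I7 operands ready
cycle 28: R0←I6 · I7 complete
cycle 29: R2←I7

cycle = 13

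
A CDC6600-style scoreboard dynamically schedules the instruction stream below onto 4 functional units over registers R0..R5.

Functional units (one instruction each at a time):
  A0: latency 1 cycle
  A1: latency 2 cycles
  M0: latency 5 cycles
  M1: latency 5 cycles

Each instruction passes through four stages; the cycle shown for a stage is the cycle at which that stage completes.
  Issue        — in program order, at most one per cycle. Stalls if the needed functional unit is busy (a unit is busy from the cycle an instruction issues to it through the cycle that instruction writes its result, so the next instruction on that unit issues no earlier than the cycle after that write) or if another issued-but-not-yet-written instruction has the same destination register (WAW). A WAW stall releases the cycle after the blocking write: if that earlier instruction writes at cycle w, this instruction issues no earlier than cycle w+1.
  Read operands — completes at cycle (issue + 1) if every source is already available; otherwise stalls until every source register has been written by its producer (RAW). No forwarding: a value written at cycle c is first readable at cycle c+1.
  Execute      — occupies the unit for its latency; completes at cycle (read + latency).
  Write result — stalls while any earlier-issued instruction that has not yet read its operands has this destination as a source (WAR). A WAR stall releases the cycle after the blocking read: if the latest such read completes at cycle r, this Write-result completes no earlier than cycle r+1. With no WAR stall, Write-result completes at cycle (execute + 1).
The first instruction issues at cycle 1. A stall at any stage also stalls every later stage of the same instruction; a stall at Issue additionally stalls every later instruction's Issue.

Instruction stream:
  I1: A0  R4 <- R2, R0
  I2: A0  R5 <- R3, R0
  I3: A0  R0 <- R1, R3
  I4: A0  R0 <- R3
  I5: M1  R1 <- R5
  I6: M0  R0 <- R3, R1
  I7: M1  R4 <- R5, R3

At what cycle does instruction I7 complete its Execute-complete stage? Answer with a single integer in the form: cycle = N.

cycle = 28

t=1  issue I1 (A0)
t=2  I1 read-ops
t=3  I1 finished on A0
t=4  I1→R4
t=5  issue I2 (A0)
t=6  I2 read-ops
t=7  I2 finished on A0
t=8  I2→R5
t=9  issue I3 (A0)
t=10  I3 read-ops
t=11  I3 finished on A0
t=12  I3→R0
t=13  issue I4 (A0)
t=14  I4 read-ops, issue I5 (M1)
t=15  I4 finished on A0, I5 read-ops
t=16  I4→R0
t=17  issue I6 (M0)
t=20  I5 finished on M1
t=21  I5→R1
t=22  I6 read-ops, issue I7 (M1)
t=23  I7 read-ops
t=27  I6 finished on M0
t=28  I6→R0, I7 finished on M1
t=29  I7→R4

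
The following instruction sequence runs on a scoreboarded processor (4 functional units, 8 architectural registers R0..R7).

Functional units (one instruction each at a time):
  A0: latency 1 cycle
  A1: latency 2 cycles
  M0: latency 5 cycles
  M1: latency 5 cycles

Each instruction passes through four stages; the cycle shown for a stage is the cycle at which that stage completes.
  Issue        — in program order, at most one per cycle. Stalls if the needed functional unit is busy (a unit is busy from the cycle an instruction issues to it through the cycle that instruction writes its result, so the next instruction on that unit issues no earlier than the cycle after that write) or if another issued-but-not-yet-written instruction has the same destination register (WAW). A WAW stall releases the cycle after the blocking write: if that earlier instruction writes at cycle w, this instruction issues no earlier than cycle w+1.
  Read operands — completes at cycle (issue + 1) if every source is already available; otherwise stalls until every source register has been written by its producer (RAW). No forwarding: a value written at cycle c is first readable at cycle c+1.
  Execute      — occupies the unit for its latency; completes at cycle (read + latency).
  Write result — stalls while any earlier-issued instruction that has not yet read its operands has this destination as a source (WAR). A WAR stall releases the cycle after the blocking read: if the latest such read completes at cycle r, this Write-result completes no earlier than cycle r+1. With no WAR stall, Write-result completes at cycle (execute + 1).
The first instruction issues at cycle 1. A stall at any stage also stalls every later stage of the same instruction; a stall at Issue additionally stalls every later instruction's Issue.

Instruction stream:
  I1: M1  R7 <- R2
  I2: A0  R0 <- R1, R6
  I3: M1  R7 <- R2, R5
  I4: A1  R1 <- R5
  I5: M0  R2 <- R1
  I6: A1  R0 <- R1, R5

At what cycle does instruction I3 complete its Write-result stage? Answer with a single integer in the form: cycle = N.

I1  is:1  ro:2  ex:7  wr:8
I2  is:2  ro:3  ex:4  wr:5
I3  is:9  ro:10  ex:15  wr:16  — struct: M1 busy until I1 writes@8
I4  is:10  ro:11  ex:13  wr:14
I5  is:11  ro:15  ex:20  wr:21  — RAW R1: wait I4 write@14
I6  is:15  ro:16  ex:18  wr:19  — struct: A1 busy until I4 writes@14

cycle = 16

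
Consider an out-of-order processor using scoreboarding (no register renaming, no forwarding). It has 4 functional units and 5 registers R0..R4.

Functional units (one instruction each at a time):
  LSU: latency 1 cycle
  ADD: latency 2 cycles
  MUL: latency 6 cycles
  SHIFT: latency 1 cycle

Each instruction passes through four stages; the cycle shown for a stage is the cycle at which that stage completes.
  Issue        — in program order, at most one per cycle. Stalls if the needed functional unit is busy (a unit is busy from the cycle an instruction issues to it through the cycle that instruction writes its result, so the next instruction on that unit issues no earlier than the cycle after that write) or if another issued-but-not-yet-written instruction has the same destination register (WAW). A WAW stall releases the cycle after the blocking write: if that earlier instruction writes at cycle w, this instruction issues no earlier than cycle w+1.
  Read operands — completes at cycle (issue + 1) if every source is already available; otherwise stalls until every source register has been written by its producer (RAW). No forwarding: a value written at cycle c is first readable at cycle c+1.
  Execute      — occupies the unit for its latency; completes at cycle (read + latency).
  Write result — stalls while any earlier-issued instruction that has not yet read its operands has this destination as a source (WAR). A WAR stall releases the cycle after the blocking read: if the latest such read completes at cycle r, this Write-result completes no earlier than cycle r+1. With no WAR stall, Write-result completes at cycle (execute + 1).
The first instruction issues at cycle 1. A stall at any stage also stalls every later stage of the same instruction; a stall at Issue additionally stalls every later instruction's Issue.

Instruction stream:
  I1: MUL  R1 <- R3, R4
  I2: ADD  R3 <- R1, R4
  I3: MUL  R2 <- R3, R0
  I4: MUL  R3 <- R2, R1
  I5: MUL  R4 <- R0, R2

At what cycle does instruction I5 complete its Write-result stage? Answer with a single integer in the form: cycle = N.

cycle = 39

cycle 1: I1 issues→MUL
cycle 2: I1 reads; I2 issues→ADD
cycle 8: I1 exec-done
cycle 9: I1 writes R1
cycle 10: I2 reads; I3 issues→MUL
cycle 12: I2 exec-done
cycle 13: I2 writes R3
cycle 14: I3 reads
cycle 20: I3 exec-done
cycle 21: I3 writes R2
cycle 22: I4 issues→MUL
cycle 23: I4 reads
cycle 29: I4 exec-done
cycle 30: I4 writes R3
cycle 31: I5 issues→MUL
cycle 32: I5 reads
cycle 38: I5 exec-done
cycle 39: I5 writes R4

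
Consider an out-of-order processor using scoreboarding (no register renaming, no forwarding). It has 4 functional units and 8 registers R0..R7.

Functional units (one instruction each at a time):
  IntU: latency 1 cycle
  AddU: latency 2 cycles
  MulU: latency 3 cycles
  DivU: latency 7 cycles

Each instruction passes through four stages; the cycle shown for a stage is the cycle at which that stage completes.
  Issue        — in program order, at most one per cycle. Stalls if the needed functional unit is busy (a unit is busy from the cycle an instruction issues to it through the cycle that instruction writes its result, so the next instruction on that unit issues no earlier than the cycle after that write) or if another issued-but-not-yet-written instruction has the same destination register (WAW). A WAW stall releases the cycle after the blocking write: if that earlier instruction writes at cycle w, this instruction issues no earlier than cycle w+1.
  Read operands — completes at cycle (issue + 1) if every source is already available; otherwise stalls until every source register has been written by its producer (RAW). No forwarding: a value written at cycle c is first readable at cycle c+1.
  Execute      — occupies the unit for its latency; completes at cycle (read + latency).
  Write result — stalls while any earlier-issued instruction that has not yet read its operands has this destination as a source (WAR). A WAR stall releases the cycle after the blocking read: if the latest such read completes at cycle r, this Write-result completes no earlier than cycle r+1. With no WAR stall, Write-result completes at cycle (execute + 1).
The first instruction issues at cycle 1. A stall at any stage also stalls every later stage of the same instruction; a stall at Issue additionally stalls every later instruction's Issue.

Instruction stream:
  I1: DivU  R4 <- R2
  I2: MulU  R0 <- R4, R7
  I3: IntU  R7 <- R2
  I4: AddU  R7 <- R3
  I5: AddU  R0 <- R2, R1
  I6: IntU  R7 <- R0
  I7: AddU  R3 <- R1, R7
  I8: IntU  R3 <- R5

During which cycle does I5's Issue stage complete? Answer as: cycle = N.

cycle = 18

  I1 | 1 | 2 | 9 | 10
  I2 | 2 | 11 | 14 | 15   RAW R4: wait I1 write@10
  I3 | 3 | 4 | 5 | 12   WAR R7: wait I2 read@11
  I4 | 13 | 14 | 16 | 17   WAW R7: wait I3 write@12
  I5 | 18 | 19 | 21 | 22   struct: AddU busy until I4 writes@17
  I6 | 19 | 23 | 24 | 25   RAW R0: wait I5 write@22
  I7 | 23 | 26 | 28 | 29   struct: AddU busy until I5 writes@22 · RAW R7: wait I6 write@25
  I8 | 30 | 31 | 32 | 33   WAW R3: wait I7 write@29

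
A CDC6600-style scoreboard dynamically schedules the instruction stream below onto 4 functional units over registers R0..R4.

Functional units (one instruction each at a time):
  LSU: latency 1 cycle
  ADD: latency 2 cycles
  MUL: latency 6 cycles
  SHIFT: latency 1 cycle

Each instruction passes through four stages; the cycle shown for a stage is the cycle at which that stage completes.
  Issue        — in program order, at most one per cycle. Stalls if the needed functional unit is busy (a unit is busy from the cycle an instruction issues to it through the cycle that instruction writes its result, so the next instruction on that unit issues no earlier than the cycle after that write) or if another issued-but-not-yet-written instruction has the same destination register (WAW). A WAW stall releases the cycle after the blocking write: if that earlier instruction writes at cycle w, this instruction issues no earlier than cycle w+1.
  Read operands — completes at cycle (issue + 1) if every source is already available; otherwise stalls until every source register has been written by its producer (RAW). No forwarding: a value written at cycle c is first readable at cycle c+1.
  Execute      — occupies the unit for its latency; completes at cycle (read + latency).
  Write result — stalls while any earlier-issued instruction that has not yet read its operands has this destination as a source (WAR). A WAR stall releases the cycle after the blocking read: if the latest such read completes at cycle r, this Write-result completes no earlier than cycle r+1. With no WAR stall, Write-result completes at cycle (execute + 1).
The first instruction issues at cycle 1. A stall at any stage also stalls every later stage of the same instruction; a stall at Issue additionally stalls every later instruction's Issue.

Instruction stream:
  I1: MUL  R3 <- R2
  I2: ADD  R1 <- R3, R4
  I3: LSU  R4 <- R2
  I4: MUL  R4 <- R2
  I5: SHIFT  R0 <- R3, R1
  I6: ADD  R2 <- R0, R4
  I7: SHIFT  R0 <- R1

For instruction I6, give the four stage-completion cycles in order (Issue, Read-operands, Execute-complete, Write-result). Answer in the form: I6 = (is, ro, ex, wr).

I6 = (14, 21, 23, 24)

t=1  issue I1 (MUL)
t=2  I1 read-ops, issue I2 (ADD)
t=3  issue I3 (LSU)
t=4  I3 read-ops
t=5  I3 finished on LSU
t=8  I1 finished on MUL
t=9  I1→R3
t=10  I2 read-ops
t=11  I3→R4
t=12  I2 finished on ADD, issue I4 (MUL)
t=13  I2→R1, I4 read-ops, issue I5 (SHIFT)
t=14  I5 read-ops, issue I6 (ADD)
t=15  I5 finished on SHIFT
t=16  I5→R0
t=17  issue I7 (SHIFT)
t=18  I7 read-ops
t=19  I4 finished on MUL, I7 finished on SHIFT
t=20  I4→R4
t=21  I6 read-ops
t=22  I7→R0
t=23  I6 finished on ADD
t=24  I6→R2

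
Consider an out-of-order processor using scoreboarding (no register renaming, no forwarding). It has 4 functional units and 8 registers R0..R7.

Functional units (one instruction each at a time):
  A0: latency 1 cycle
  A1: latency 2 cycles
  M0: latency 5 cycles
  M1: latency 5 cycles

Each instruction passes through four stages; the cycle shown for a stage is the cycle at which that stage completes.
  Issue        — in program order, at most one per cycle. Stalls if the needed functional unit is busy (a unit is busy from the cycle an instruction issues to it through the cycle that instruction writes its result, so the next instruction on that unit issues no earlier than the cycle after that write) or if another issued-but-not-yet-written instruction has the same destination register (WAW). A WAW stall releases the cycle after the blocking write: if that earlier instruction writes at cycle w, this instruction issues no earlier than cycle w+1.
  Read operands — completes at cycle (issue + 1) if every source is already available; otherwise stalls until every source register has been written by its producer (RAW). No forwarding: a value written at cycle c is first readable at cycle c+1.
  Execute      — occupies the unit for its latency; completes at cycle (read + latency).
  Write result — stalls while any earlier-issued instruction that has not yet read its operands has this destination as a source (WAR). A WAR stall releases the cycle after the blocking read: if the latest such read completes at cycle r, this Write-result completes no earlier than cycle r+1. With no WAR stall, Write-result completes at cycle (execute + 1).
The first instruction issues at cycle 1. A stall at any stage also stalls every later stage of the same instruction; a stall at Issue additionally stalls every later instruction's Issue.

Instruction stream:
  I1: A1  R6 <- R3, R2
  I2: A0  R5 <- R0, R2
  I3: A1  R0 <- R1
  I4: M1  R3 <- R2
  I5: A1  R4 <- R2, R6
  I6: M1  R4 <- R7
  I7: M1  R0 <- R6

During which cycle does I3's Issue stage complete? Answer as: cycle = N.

cycle = 6

1) issue 1, read 2, done 4, write 5
2) issue 2, read 3, done 4, write 5
3) issue 6, read 7, done 9, write 10  <struct: A1 busy until I1 writes@5>
4) issue 7, read 8, done 13, write 14
5) issue 11, read 12, done 14, write 15  <struct: A1 busy until I3 writes@10>
6) issue 16, read 17, done 22, write 23  <WAW R4: wait I5 write@15>
7) issue 24, read 25, done 30, write 31  <struct: M1 busy until I6 writes@23>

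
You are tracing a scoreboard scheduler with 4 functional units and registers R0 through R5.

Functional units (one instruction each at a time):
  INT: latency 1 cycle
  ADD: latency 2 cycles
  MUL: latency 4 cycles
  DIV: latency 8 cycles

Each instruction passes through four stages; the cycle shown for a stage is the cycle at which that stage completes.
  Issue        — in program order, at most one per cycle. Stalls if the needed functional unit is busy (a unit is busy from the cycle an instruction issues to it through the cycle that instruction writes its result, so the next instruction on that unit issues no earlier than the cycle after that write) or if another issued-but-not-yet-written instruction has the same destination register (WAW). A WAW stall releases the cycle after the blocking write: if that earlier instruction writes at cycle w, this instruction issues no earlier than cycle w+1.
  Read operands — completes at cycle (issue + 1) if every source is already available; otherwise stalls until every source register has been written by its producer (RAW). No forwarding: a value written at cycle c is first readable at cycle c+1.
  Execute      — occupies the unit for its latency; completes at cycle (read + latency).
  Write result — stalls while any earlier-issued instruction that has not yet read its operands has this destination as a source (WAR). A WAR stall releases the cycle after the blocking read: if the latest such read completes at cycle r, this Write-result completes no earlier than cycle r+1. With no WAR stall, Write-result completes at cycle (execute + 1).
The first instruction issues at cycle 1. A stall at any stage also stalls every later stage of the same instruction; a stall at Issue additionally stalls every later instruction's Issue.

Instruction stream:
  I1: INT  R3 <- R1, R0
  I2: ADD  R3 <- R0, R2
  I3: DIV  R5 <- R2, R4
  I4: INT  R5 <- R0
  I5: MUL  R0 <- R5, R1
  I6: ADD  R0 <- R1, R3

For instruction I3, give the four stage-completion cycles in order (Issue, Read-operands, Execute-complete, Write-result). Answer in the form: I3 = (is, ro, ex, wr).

I3 = (6, 7, 15, 16)

[1] I1→INT
[2] I1 RO
[3] I1 EX
[4] I1 WR R3
[5] I2→ADD
[6] I2 RO; I3→DIV
[7] I3 RO
[8] I2 EX
[9] I2 WR R3
[15] I3 EX
[16] I3 WR R5
[17] I4→INT
[18] I4 RO; I5→MUL
[19] I4 EX
[20] I4 WR R5
[21] I5 RO
[25] I5 EX
[26] I5 WR R0
[27] I6→ADD
[28] I6 RO
[30] I6 EX
[31] I6 WR R0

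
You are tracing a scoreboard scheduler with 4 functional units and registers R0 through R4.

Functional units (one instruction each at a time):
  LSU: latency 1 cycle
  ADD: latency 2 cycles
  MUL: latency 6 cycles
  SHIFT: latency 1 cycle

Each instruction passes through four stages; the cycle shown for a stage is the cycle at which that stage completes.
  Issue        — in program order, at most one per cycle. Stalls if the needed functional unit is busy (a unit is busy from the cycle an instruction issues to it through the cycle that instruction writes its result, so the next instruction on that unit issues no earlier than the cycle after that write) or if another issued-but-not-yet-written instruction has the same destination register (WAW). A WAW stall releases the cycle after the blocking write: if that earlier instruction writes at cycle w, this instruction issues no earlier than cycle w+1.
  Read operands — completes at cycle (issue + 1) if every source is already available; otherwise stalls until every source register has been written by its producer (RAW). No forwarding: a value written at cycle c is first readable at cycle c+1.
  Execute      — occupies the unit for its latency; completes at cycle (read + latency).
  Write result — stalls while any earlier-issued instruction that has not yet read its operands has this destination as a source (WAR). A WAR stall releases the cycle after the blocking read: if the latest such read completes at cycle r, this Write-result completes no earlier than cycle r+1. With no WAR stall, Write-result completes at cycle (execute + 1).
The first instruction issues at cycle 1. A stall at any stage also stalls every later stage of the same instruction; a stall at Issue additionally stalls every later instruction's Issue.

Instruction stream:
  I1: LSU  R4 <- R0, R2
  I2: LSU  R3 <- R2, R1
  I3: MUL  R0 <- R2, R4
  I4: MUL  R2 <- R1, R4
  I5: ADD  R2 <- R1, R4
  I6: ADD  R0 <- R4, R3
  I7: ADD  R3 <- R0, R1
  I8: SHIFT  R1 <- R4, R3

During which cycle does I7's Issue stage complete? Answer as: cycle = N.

t=1  I1→LSU
t=2  I1 RO
t=3  I1 EX
t=4  I1 WR R4
t=5  I2→LSU
t=6  I2 RO; I3→MUL
t=7  I2 EX; I3 RO
t=8  I2 WR R3
t=13  I3 EX
t=14  I3 WR R0
t=15  I4→MUL
t=16  I4 RO
t=22  I4 EX
t=23  I4 WR R2
t=24  I5→ADD
t=25  I5 RO
t=27  I5 EX
t=28  I5 WR R2
t=29  I6→ADD
t=30  I6 RO
t=32  I6 EX
t=33  I6 WR R0
t=34  I7→ADD
t=35  I7 RO; I8→SHIFT
t=37  I7 EX
t=38  I7 WR R3
t=39  I8 RO
t=40  I8 EX
t=41  I8 WR R1

cycle = 34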